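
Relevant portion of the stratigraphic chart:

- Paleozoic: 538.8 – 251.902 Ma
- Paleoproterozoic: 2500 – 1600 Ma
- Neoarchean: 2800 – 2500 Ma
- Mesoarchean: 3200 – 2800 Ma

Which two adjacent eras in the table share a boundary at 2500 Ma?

Neoarchean and Paleoproterozoic

The Neoarchean ends at 2500 Ma and the Paleoproterozoic begins at 2500 Ma, so they share that boundary.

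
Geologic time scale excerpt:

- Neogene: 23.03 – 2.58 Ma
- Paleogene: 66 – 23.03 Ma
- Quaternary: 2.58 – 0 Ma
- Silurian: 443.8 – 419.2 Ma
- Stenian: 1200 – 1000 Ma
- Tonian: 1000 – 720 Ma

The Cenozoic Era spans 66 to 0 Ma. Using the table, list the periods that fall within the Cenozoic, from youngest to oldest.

Quaternary, Neogene, Paleogene

Periods with both bounds inside 66–0 Ma: Quaternary (2.58–0), Neogene (23.03–2.58), Paleogene (66–23.03).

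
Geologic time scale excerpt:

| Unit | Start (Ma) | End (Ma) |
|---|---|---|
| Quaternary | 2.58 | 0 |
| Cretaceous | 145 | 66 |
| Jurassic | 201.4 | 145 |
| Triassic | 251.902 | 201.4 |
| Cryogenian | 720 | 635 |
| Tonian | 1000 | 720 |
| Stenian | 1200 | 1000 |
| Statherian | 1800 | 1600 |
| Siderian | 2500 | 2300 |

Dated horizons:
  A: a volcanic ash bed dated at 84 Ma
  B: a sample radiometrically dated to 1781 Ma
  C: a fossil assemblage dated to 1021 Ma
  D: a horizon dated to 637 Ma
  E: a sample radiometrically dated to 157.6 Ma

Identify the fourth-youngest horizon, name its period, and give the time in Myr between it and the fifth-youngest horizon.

C, in the Stenian; 760 million years to B

Smaller Ma means younger, so youngest first: A 84 < E 157.6 < D 637 < C 1021 < B 1781.
Counting 4 along gives C (1021 Ma); the excerpt puts that inside the Stenian, 1200–1000 Ma.
Next in line is B (1781 Ma), and 1781 − 1021 = 760 Myr.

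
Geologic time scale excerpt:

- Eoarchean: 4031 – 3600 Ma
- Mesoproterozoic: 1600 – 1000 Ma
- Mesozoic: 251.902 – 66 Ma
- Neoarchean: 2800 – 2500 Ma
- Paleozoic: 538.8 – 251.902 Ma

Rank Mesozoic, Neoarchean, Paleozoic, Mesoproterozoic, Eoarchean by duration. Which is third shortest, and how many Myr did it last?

Start − end for each: Mesozoic 251.902 − 66 = 185.902; Neoarchean 2800 − 2500 = 300; Paleozoic 538.8 − 251.902 = 286.898; Mesoproterozoic 1600 − 1000 = 600; Eoarchean 4031 − 3600 = 431.
Ranking these from shortest: Mesozoic < Paleozoic < Neoarchean < Eoarchean < Mesoproterozoic.
Position 3 in that ranking is Neoarchean, which lasted 300 Myr.

Neoarchean, 300 million years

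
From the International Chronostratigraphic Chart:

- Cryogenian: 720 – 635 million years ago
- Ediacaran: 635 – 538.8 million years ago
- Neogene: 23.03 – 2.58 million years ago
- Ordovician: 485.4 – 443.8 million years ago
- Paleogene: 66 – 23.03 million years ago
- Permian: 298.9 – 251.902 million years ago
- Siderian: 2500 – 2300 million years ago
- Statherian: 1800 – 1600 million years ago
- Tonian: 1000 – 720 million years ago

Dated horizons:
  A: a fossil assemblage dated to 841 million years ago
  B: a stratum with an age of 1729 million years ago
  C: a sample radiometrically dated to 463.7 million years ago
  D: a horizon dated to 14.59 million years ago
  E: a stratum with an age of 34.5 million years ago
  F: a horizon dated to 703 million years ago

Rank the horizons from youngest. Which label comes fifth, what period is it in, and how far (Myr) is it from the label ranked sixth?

Smaller Ma means younger, so youngest first: D 14.59 < E 34.5 < C 463.7 < F 703 < A 841 < B 1729.
Counting 5 along gives A (841 Ma); the excerpt puts that inside the Tonian, 1000–720 Ma.
Next in line is B (1729 Ma), and 1729 − 841 = 888 Myr.

A, in the Tonian; 888 million years to B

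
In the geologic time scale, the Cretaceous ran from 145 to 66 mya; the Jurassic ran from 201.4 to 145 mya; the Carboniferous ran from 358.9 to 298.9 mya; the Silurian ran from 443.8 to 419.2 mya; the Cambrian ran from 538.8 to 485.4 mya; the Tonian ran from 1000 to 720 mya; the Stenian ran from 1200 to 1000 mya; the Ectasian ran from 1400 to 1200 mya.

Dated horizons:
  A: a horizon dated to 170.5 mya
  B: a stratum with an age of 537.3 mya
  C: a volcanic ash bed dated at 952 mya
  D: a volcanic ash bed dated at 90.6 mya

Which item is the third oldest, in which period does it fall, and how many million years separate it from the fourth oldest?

A, in the Jurassic; 79.9 million years to D

Sorted oldest-first by Ma: C (952), B (537.3), A (170.5), D (90.6).
The third oldest is A at 170.5 Ma, which lies in 201.4–145 Ma: the Jurassic.
The fourth oldest is D at 90.6 Ma; separation = |170.5 − 90.6| = 79.9 Myr.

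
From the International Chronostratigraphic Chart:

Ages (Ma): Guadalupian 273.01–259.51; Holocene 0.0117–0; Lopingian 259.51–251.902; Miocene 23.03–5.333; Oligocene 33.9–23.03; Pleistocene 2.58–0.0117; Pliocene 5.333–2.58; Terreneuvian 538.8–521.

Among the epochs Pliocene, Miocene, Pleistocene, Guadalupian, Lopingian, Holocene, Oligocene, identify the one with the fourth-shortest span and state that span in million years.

Lopingian, 7.608 million years

Durations: Pliocene 2.753; Miocene 17.697; Pleistocene 2.5683; Guadalupian 13.5; Lopingian 7.608; Holocene 0.0117; Oligocene 10.87 Myr.
Sorted shortest-first: Holocene (0.0117), Pleistocene (2.5683), Pliocene (2.753), Lopingian (7.608), Oligocene (10.87), Guadalupian (13.5), Miocene (17.697).
The fourth shortest is Lopingian at 7.608 Myr.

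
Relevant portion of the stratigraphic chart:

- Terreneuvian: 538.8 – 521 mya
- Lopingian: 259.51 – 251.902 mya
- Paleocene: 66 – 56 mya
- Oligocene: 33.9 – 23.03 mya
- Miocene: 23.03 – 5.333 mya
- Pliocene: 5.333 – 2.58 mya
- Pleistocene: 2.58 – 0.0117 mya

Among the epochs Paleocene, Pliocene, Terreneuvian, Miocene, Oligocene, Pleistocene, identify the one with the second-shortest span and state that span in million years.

Durations: Paleocene 10; Pliocene 2.753; Terreneuvian 17.8; Miocene 17.697; Oligocene 10.87; Pleistocene 2.5683 Myr.
Sorted shortest-first: Pleistocene (2.5683), Pliocene (2.753), Paleocene (10), Oligocene (10.87), Miocene (17.697), Terreneuvian (17.8).
The second shortest is Pliocene at 2.753 Myr.

Pliocene, 2.753 million years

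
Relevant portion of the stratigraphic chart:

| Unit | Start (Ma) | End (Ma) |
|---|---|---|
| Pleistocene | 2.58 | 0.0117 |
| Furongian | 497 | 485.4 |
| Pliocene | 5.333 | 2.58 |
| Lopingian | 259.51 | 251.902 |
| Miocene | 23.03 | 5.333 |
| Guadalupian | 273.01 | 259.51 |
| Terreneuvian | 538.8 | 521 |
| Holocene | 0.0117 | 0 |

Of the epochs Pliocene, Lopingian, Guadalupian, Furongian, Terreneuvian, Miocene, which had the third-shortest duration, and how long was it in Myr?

Durations: Pliocene 2.753; Lopingian 7.608; Guadalupian 13.5; Furongian 11.6; Terreneuvian 17.8; Miocene 17.697 Myr.
Sorted shortest-first: Pliocene (2.753), Lopingian (7.608), Furongian (11.6), Guadalupian (13.5), Miocene (17.697), Terreneuvian (17.8).
The third shortest is Furongian at 11.6 Myr.

Furongian, 11.6 million years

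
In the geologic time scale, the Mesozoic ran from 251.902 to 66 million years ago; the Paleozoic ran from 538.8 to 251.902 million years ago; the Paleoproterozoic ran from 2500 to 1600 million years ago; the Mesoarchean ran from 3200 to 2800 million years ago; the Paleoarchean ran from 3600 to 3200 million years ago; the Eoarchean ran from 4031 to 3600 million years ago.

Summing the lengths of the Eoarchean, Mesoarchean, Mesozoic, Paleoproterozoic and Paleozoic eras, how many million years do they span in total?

2203.8 million years

Duration is start − end for each: (4031 − 3600) + (3200 − 2800) + (251.902 − 66) + (2500 − 1600) + (538.8 − 251.902).
That is 431 + 400 + 185.902 + 900 + 286.898, which totals 2203.8 million years.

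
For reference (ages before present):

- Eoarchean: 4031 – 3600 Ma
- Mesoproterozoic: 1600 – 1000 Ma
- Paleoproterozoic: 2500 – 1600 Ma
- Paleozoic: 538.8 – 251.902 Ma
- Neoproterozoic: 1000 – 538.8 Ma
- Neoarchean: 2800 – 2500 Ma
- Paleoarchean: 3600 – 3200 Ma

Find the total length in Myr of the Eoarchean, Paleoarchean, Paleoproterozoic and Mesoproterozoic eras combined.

Duration is start − end for each: (4031 − 3600) + (3600 − 3200) + (2500 − 1600) + (1600 − 1000).
That is 431 + 400 + 900 + 600, which totals 2331 million years.

2331 million years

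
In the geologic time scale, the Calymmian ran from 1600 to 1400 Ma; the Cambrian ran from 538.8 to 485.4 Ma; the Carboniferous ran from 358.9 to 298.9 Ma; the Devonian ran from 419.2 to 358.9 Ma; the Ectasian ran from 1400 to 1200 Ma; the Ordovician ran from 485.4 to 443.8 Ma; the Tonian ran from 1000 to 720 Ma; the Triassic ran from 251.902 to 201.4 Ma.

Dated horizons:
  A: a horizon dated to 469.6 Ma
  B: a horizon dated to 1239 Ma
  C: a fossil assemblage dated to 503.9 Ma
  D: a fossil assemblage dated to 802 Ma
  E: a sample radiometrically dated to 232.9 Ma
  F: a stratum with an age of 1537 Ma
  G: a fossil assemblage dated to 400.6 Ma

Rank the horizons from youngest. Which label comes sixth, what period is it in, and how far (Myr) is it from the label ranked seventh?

B, in the Ectasian; 298 million years to F

Sorted youngest-first by Ma: E (232.9), G (400.6), A (469.6), C (503.9), D (802), B (1239), F (1537).
The sixth youngest is B at 1239 Ma, which lies in 1400–1200 Ma: the Ectasian.
The seventh youngest is F at 1537 Ma; separation = |1239 − 1537| = 298 Myr.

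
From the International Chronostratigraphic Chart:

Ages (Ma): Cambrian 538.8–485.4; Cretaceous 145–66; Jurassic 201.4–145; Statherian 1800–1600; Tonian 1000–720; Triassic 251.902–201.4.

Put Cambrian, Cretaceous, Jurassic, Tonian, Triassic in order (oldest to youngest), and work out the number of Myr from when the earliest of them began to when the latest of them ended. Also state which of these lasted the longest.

Tonian, Cambrian, Triassic, Jurassic, Cretaceous; total span 934 Myr; longest is Tonian

Start ages (Ma): Tonian 1000, Cambrian 538.8, Triassic 251.902, Jurassic 201.4, Cretaceous 145.
Ordered oldest to youngest: Tonian, Cambrian, Triassic, Jurassic, Cretaceous.
Span = 1000 − 66 = 934 Myr.
Durations: Cretaceous 79, Triassic 50.502, Tonian 280, Jurassic 56.4, Cambrian 53.4 → longest is Tonian (280 Myr).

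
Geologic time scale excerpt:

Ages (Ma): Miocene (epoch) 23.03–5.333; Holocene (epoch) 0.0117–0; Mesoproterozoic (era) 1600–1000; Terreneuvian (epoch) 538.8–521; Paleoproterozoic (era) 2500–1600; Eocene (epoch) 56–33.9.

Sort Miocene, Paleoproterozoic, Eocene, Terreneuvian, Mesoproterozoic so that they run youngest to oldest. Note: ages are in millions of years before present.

Miocene, Eocene, Terreneuvian, Mesoproterozoic, Paleoproterozoic

Sorting by start age (ascending Ma, since larger Ma = older): Miocene start 23.03, Eocene start 56, Terreneuvian start 538.8, Mesoproterozoic start 1600, Paleoproterozoic start 2500.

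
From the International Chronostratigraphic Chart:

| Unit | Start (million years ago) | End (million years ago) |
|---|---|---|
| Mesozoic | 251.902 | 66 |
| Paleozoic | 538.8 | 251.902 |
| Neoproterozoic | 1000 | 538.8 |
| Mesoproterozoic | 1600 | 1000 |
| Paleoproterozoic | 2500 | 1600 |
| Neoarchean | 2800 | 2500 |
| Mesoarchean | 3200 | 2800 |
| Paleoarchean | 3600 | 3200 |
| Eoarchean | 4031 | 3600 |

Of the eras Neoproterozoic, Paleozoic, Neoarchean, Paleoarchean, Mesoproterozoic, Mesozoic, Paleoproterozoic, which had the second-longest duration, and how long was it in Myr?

Mesoproterozoic, 600 million years

Start − end for each: Neoproterozoic 1000 − 538.8 = 461.2; Paleozoic 538.8 − 251.902 = 286.898; Neoarchean 2800 − 2500 = 300; Paleoarchean 3600 − 3200 = 400; Mesoproterozoic 1600 − 1000 = 600; Mesozoic 251.902 − 66 = 185.902; Paleoproterozoic 2500 − 1600 = 900.
Ranking these from longest: Paleoproterozoic > Mesoproterozoic > Neoproterozoic > Paleoarchean > Neoarchean > Paleozoic > Mesozoic.
Position 2 in that ranking is Mesoproterozoic, which lasted 600 Myr.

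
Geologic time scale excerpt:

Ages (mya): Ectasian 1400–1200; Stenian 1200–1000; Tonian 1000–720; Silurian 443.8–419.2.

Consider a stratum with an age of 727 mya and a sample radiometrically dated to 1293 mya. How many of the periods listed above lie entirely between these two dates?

1

The older date is 1293 Ma and the younger is 727 Ma.
Periods with start < 1293 and end > 727 Ma: Stenian (1200–1000).
That is 1 complete period.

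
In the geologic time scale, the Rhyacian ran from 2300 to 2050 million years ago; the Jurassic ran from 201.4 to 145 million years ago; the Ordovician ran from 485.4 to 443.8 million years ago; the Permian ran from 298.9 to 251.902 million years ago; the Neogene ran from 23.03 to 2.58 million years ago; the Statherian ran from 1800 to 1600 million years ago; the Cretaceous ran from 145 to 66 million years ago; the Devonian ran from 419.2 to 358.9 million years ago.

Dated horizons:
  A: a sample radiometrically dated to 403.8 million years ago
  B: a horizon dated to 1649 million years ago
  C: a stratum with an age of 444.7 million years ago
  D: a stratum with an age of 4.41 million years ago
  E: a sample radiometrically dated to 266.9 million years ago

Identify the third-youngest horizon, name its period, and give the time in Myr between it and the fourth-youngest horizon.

Sorted youngest-first by Ma: D (4.41), E (266.9), A (403.8), C (444.7), B (1649).
The third youngest is A at 403.8 Ma, which lies in 419.2–358.9 Ma: the Devonian.
The fourth youngest is C at 444.7 Ma; separation = |403.8 − 444.7| = 40.9 Myr.

A, in the Devonian; 40.9 million years to C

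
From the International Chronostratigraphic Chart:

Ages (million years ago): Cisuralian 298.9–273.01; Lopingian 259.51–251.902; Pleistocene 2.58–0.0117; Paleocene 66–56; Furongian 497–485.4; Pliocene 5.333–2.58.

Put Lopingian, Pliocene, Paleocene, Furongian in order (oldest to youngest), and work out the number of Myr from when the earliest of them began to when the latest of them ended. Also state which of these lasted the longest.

Start ages (Ma): Furongian 497, Lopingian 259.51, Paleocene 66, Pliocene 5.333.
Ordered oldest to youngest: Furongian, Lopingian, Paleocene, Pliocene.
Span = 497 − 2.58 = 494.42 Myr.
Durations: Lopingian 7.608, Furongian 11.6, Pliocene 2.753, Paleocene 10 → longest is Furongian (11.6 Myr).

Furongian, Lopingian, Paleocene, Pliocene; total span 494.42 Myr; longest is Furongian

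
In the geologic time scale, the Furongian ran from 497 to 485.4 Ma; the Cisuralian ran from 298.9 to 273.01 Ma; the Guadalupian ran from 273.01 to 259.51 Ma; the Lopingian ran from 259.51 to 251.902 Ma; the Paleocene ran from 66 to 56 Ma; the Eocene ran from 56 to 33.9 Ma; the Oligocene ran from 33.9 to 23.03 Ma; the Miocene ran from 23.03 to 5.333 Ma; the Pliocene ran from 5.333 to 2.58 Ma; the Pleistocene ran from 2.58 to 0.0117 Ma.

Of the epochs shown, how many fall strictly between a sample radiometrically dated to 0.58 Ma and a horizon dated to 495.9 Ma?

495.9 Ma sits inside the Furongian (497–485.4) and 0.58 Ma inside the Pleistocene (2.58–0.0117); neither of those is wholly between the two dates.
The listed epochs lying completely between them are Cisuralian, Guadalupian, Lopingian, Paleocene, Eocene, Oligocene, Miocene, Pliocene — 8 in all.

8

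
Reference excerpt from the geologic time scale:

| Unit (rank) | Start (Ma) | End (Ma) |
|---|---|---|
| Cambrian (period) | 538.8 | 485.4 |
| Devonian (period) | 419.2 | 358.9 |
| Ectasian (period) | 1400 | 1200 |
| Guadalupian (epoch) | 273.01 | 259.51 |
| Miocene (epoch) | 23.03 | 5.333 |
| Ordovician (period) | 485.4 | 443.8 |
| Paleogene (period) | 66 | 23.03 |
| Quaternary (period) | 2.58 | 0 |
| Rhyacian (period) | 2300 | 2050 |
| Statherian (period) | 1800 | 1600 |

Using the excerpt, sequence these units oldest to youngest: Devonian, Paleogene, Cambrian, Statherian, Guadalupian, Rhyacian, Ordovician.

The oldest of these is Rhyacian (starts 2300 Ma) and the youngest is Paleogene (ends 23.03 Ma).
In between, by decreasing start age: Statherian (1800), Cambrian (538.8), Ordovician (485.4), Devonian (419.2), Guadalupian (273.01).

Rhyacian, then Statherian, then Cambrian, then Ordovician, then Devonian, then Guadalupian, then Paleogene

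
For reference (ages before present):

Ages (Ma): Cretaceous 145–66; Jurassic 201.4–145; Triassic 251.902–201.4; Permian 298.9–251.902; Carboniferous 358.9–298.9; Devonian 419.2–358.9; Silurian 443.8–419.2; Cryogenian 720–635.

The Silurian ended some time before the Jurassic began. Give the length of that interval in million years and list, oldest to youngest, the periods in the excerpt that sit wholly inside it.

The Silurian closes at 419.2 Ma and the Jurassic opens at 201.4 Ma, so the interval is 419.2 − 201.4 = 217.8 Myr.
A period fits inside if it starts at or after 419.2 Ma and ends at or before 201.4 Ma; oldest first that gives Devonian, Carboniferous, Permian, Triassic.

217.8 million years; Devonian, Carboniferous, Permian, Triassic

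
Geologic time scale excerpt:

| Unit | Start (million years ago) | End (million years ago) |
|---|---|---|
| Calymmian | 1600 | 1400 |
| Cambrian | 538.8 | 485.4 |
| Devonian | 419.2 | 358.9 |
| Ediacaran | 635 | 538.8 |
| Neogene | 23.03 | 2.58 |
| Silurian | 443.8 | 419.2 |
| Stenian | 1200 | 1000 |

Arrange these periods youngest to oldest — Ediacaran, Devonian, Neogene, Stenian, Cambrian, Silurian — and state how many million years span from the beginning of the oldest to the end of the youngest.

From the excerpt: Ediacaran 635–538.8; Devonian 419.2–358.9; Neogene 23.03–2.58; Stenian 1200–1000; Cambrian 538.8–485.4; Silurian 443.8–419.2 (Ma).
Larger Ma is earlier, so the oldest is Stenian and the youngest is Neogene; youngest to oldest: Neogene, Devonian, Silurian, Cambrian, Ediacaran, Stenian.
Oldest start 1200 minus youngest end 2.58 gives 1197.42 Myr overall.

Neogene → Devonian → Silurian → Cambrian → Ediacaran → Stenian; total span 1197.42 Myr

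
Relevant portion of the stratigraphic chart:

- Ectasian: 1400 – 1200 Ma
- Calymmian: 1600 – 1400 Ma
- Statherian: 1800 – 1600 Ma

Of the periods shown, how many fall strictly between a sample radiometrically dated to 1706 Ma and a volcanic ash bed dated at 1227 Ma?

1706 Ma sits inside the Statherian (1800–1600) and 1227 Ma inside the Ectasian (1400–1200); neither of those is wholly between the two dates.
The listed periods lying completely between them are Calymmian — 1 in all.

1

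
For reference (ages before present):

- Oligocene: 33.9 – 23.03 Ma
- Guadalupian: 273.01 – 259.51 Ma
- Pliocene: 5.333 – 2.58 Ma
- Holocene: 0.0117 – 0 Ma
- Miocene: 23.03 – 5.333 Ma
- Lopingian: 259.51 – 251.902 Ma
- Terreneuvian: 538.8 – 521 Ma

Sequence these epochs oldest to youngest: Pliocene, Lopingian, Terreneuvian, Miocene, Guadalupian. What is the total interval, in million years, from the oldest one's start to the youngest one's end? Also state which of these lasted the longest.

Terreneuvian → Guadalupian → Lopingian → Miocene → Pliocene; total span 536.22 Myr; longest is Terreneuvian

From the excerpt: Pliocene 5.333–2.58; Lopingian 259.51–251.902; Terreneuvian 538.8–521; Miocene 23.03–5.333; Guadalupian 273.01–259.51 (Ma).
Larger Ma is earlier, so the oldest is Terreneuvian and the youngest is Pliocene; oldest to youngest: Terreneuvian, Guadalupian, Lopingian, Miocene, Pliocene.
Oldest start 538.8 minus youngest end 2.58 gives 536.22 Myr overall.
Individual lengths (start − end): Terreneuvian 17.8; Lopingian 7.608; Miocene 17.697; Pliocene 2.753; Guadalupian 13.5. The largest is Terreneuvian at 17.8 Myr.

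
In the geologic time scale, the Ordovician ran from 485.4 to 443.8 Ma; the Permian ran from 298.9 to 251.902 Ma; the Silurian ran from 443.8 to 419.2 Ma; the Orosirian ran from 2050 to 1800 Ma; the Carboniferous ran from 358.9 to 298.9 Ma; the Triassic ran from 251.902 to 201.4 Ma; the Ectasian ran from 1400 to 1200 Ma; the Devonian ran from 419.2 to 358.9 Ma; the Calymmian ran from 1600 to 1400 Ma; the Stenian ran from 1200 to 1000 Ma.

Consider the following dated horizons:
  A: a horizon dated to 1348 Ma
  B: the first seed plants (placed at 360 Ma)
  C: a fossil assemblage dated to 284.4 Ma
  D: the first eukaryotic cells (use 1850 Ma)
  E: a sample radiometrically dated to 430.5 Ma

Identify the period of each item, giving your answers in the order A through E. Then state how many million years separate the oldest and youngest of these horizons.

A — Ectasian; B — Devonian; C — Permian; D — Orosirian; E — Silurian; span 1565.6 million years

A: 1348 Ma lies in 1400–1200 Ma, so Ectasian.
B: 360 Ma lies in 419.2–358.9 Ma, so Devonian.
C: 284.4 Ma lies in 298.9–251.902 Ma, so Permian.
D: 1850 Ma lies in 2050–1800 Ma, so Orosirian.
E: 430.5 Ma lies in 443.8–419.2 Ma, so Silurian.
Oldest = 1850 Ma, youngest = 284.4 Ma → span 1565.6 Myr.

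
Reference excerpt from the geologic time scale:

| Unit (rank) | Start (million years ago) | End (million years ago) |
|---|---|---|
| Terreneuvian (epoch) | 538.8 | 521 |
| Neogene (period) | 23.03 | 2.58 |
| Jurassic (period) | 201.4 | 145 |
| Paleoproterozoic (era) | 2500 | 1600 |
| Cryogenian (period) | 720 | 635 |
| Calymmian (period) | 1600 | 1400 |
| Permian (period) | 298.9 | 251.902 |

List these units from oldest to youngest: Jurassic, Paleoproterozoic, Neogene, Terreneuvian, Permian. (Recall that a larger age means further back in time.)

Read off each span (Ma): Jurassic 201.4–145; Paleoproterozoic 2500–1600; Neogene 23.03–2.58; Terreneuvian 538.8–521; Permian 298.9–251.902.
Larger Ma is older, so oldest→youngest is Paleoproterozoic, Terreneuvian, Permian, Jurassic, Neogene.

Paleoproterozoic → Terreneuvian → Permian → Jurassic → Neogene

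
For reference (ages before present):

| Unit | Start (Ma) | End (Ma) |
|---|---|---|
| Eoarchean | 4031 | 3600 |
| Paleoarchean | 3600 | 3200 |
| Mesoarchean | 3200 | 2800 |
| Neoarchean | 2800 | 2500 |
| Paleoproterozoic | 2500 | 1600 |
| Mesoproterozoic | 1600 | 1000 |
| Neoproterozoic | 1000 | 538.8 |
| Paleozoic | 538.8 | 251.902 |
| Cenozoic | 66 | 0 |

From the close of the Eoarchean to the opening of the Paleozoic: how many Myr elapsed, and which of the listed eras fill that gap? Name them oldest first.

3061.2 million years; Paleoarchean, Mesoarchean, Neoarchean, Paleoproterozoic, Mesoproterozoic, Neoproterozoic

End of Eoarchean = 3600 Ma; start of Paleozoic = 538.8 Ma.
Gap = 3600 − 538.8 = 3061.2 Myr.
Eras wholly inside 3600–538.8 Ma: Paleoarchean (3600–3200), Mesoarchean (3200–2800), Neoarchean (2800–2500), Paleoproterozoic (2500–1600), Mesoproterozoic (1600–1000), Neoproterozoic (1000–538.8).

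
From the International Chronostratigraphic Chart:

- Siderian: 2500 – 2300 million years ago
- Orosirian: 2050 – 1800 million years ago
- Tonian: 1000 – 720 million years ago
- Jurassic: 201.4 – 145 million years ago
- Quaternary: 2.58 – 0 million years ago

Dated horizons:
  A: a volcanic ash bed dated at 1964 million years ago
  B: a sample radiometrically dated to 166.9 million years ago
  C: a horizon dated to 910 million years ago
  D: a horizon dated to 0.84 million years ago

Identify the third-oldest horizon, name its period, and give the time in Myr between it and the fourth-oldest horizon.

B, in the Jurassic; 166.06 million years to D

Sorted oldest-first by Ma: A (1964), C (910), B (166.9), D (0.84).
The third oldest is B at 166.9 Ma, which lies in 201.4–145 Ma: the Jurassic.
The fourth oldest is D at 0.84 Ma; separation = |166.9 − 0.84| = 166.06 Myr.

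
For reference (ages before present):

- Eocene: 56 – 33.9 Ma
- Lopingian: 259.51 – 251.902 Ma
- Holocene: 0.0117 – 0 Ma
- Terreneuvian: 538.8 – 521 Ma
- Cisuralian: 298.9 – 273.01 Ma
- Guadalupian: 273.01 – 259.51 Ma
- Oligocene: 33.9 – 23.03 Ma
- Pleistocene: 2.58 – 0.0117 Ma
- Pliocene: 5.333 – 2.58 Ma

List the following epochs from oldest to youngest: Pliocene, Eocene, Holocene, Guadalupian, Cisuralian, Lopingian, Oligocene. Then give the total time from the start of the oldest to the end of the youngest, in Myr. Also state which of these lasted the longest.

Cisuralian, Guadalupian, Lopingian, Eocene, Oligocene, Pliocene, Holocene; total span 298.9 Myr; longest is Cisuralian

Start ages (Ma): Cisuralian 298.9, Guadalupian 273.01, Lopingian 259.51, Eocene 56, Oligocene 33.9, Pliocene 5.333, Holocene 0.0117.
Ordered oldest to youngest: Cisuralian, Guadalupian, Lopingian, Eocene, Oligocene, Pliocene, Holocene.
Span = 298.9 − 0 = 298.9 Myr.
Durations: Cisuralian 25.89, Lopingian 7.608, Pliocene 2.753, Holocene 0.0117, Guadalupian 13.5, Oligocene 10.87, Eocene 22.1 → longest is Cisuralian (25.89 Myr).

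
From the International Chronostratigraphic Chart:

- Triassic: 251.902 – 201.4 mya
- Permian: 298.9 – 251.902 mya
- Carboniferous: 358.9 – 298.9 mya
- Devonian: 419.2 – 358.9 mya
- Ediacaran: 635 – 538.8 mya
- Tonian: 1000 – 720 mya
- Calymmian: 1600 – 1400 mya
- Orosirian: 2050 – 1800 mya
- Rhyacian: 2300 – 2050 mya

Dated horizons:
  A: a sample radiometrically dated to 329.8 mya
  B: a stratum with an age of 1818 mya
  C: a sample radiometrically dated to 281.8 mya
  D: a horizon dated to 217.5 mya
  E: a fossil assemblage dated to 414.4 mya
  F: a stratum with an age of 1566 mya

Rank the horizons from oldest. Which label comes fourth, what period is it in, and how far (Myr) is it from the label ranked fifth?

Sorted oldest-first by Ma: B (1818), F (1566), E (414.4), A (329.8), C (281.8), D (217.5).
The fourth oldest is A at 329.8 Ma, which lies in 358.9–298.9 Ma: the Carboniferous.
The fifth oldest is C at 281.8 Ma; separation = |329.8 − 281.8| = 48 Myr.

A, in the Carboniferous; 48 million years to C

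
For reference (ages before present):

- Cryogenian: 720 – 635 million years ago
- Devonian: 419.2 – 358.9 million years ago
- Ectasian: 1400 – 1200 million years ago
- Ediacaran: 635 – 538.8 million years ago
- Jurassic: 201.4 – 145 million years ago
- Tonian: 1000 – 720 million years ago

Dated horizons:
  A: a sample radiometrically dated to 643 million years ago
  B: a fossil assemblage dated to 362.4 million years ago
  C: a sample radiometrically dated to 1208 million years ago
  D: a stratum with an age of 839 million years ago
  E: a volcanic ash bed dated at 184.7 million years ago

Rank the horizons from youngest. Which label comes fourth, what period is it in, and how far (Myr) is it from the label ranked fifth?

D, in the Tonian; 369 million years to C

Sorted youngest-first by Ma: E (184.7), B (362.4), A (643), D (839), C (1208).
The fourth youngest is D at 839 Ma, which lies in 1000–720 Ma: the Tonian.
The fifth youngest is C at 1208 Ma; separation = |839 − 1208| = 369 Myr.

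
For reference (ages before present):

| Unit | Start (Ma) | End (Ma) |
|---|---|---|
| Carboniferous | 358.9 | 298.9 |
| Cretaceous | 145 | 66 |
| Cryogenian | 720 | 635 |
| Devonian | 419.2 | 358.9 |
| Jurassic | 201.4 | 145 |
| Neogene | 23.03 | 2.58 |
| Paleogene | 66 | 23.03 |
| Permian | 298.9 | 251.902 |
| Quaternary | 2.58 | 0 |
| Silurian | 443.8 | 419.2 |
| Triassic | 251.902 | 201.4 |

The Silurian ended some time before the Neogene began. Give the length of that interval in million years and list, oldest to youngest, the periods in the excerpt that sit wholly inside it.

396.17 million years; Devonian, Carboniferous, Permian, Triassic, Jurassic, Cretaceous, Paleogene

End of Silurian = 419.2 Ma; start of Neogene = 23.03 Ma.
Gap = 419.2 − 23.03 = 396.17 Myr.
Periods wholly inside 419.2–23.03 Ma: Devonian (419.2–358.9), Carboniferous (358.9–298.9), Permian (298.9–251.902), Triassic (251.902–201.4), Jurassic (201.4–145), Cretaceous (145–66), Paleogene (66–23.03).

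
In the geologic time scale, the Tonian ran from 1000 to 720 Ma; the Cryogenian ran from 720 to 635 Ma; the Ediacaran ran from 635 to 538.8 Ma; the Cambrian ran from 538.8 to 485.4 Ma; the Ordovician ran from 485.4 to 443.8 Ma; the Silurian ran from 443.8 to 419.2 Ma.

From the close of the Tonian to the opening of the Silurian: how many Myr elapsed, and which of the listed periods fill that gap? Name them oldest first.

276.2 million years; Cryogenian, Ediacaran, Cambrian, Ordovician

End of Tonian = 720 Ma; start of Silurian = 443.8 Ma.
Gap = 720 − 443.8 = 276.2 Myr.
Periods wholly inside 720–443.8 Ma: Cryogenian (720–635), Ediacaran (635–538.8), Cambrian (538.8–485.4), Ordovician (485.4–443.8).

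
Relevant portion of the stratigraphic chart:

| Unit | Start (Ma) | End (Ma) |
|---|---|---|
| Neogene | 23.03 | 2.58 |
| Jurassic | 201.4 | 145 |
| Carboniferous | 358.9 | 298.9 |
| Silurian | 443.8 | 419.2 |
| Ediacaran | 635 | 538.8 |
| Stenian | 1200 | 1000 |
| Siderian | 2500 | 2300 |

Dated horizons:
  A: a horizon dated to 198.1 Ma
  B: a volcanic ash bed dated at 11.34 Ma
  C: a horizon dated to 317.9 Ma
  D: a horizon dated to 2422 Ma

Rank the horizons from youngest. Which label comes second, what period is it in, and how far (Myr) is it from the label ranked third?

Smaller Ma means younger, so youngest first: B 11.34 < A 198.1 < C 317.9 < D 2422.
Counting 2 along gives A (198.1 Ma); the excerpt puts that inside the Jurassic, 201.4–145 Ma.
Next in line is C (317.9 Ma), and 317.9 − 198.1 = 119.8 Myr.

A, in the Jurassic; 119.8 million years to C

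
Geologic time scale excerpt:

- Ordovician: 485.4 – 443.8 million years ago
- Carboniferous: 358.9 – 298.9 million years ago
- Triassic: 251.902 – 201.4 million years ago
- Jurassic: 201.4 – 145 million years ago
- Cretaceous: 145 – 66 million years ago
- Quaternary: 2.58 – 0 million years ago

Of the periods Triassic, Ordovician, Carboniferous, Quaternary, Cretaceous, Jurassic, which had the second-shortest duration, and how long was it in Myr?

Ordovician, 41.6 million years

Start − end for each: Triassic 251.902 − 201.4 = 50.502; Ordovician 485.4 − 443.8 = 41.6; Carboniferous 358.9 − 298.9 = 60; Quaternary 2.58 − 0 = 2.58; Cretaceous 145 − 66 = 79; Jurassic 201.4 − 145 = 56.4.
Ranking these from shortest: Quaternary < Ordovician < Triassic < Jurassic < Carboniferous < Cretaceous.
Position 2 in that ranking is Ordovician, which lasted 41.6 Myr.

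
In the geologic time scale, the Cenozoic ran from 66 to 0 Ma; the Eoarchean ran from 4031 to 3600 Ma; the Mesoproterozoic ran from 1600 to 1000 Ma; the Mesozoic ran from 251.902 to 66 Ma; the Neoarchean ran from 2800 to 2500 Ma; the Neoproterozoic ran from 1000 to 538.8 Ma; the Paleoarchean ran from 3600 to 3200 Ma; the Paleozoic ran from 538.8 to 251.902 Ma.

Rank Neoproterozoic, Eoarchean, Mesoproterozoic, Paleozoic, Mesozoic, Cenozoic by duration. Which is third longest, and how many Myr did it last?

Start − end for each: Neoproterozoic 1000 − 538.8 = 461.2; Eoarchean 4031 − 3600 = 431; Mesoproterozoic 1600 − 1000 = 600; Paleozoic 538.8 − 251.902 = 286.898; Mesozoic 251.902 − 66 = 185.902; Cenozoic 66 − 0 = 66.
Ranking these from longest: Mesoproterozoic > Neoproterozoic > Eoarchean > Paleozoic > Mesozoic > Cenozoic.
Position 3 in that ranking is Eoarchean, which lasted 431 Myr.

Eoarchean, 431 million years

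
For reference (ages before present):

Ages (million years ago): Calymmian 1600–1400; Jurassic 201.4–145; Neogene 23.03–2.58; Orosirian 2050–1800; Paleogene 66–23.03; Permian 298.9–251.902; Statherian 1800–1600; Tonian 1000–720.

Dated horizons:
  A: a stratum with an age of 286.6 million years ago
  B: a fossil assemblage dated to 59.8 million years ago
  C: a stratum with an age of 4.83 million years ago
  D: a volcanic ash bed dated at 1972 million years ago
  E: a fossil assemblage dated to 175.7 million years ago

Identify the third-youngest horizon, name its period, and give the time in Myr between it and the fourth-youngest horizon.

Sorted youngest-first by Ma: C (4.83), B (59.8), E (175.7), A (286.6), D (1972).
The third youngest is E at 175.7 Ma, which lies in 201.4–145 Ma: the Jurassic.
The fourth youngest is A at 286.6 Ma; separation = |175.7 − 286.6| = 110.9 Myr.

E, in the Jurassic; 110.9 million years to A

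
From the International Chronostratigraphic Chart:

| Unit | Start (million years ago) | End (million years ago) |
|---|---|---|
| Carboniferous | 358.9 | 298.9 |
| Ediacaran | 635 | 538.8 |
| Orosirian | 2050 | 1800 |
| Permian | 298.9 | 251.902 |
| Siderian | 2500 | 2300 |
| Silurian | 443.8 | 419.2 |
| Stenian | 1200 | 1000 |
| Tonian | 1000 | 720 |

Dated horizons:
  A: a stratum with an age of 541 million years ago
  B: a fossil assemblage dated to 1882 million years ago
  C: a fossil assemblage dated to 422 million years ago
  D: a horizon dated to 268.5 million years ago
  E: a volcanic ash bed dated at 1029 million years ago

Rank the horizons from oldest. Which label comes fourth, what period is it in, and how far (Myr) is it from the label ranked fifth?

Larger Ma means older, so oldest first: B 1882 > E 1029 > A 541 > C 422 > D 268.5.
Counting 4 along gives C (422 Ma); the excerpt puts that inside the Silurian, 443.8–419.2 Ma.
Next in line is D (268.5 Ma), and 422 − 268.5 = 153.5 Myr.

C, in the Silurian; 153.5 million years to D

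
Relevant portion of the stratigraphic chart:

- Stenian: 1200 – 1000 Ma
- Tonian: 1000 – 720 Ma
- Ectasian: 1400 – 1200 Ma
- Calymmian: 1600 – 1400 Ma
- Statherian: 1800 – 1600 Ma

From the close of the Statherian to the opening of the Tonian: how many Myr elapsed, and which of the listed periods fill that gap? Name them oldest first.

600 million years; Calymmian, Ectasian, Stenian

The Statherian closes at 1600 Ma and the Tonian opens at 1000 Ma, so the interval is 1600 − 1000 = 600 Myr.
A period fits inside if it starts at or after 1600 Ma and ends at or before 1000 Ma; oldest first that gives Calymmian, Ectasian, Stenian.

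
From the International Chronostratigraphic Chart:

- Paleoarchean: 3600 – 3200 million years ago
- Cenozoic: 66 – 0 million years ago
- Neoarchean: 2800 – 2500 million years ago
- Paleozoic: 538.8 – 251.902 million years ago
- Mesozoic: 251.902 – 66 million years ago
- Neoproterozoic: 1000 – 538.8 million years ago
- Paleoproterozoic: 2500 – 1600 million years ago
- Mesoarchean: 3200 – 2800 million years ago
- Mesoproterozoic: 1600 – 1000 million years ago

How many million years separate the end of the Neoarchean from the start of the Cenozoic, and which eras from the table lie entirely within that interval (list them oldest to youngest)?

End of Neoarchean = 2500 Ma; start of Cenozoic = 66 Ma.
Gap = 2500 − 66 = 2434 Myr.
Eras wholly inside 2500–66 Ma: Paleoproterozoic (2500–1600), Mesoproterozoic (1600–1000), Neoproterozoic (1000–538.8), Paleozoic (538.8–251.902), Mesozoic (251.902–66).

2434 million years; Paleoproterozoic, Mesoproterozoic, Neoproterozoic, Paleozoic, Mesozoic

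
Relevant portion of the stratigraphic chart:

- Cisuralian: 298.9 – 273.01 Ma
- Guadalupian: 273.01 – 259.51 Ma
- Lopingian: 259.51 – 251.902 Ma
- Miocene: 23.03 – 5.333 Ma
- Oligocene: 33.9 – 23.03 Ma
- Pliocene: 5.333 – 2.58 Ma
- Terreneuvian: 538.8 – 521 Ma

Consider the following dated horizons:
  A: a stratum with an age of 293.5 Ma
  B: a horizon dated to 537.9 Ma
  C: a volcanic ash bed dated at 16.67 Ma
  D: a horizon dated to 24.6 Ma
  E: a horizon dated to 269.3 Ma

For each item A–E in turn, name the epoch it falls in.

A — Cisuralian; B — Terreneuvian; C — Miocene; D — Oligocene; E — Guadalupian

Match each age against the start–end ranges in the excerpt: A = 293.5 Ma → Cisuralian (298.9–273.01); B = 537.9 Ma → Terreneuvian (538.8–521); C = 16.67 Ma → Miocene (23.03–5.333); D = 24.6 Ma → Oligocene (33.9–23.03); E = 269.3 Ma → Guadalupian (273.01–259.51).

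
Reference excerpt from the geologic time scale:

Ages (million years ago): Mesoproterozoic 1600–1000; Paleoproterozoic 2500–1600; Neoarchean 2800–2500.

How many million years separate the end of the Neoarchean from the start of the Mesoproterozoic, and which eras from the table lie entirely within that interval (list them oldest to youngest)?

900 million years; Paleoproterozoic

End of Neoarchean = 2500 Ma; start of Mesoproterozoic = 1600 Ma.
Gap = 2500 − 1600 = 900 Myr.
Eras wholly inside 2500–1600 Ma: Paleoproterozoic (2500–1600).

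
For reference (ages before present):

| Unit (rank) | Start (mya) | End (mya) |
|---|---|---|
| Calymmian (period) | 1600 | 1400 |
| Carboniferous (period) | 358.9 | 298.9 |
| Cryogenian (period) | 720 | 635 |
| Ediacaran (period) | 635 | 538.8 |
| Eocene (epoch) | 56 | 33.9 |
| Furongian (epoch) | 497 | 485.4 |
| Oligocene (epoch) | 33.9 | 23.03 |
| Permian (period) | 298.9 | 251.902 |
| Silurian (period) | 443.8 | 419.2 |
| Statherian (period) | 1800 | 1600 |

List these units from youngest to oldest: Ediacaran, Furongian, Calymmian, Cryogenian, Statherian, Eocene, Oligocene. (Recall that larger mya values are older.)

The oldest of these is Statherian (starts 1800 Ma) and the youngest is Oligocene (ends 23.03 Ma).
In between, by decreasing start age: Calymmian (1600), Cryogenian (720), Ediacaran (635), Furongian (497), Eocene (56).
Listing youngest first means reversing that sequence.

Oligocene, Eocene, Furongian, Ediacaran, Cryogenian, Calymmian, Statherian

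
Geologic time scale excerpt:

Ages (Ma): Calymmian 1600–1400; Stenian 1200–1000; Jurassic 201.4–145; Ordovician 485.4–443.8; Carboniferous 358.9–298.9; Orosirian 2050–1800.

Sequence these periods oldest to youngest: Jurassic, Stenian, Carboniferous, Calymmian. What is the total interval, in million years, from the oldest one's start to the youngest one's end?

Calymmian → Stenian → Carboniferous → Jurassic; total span 1455 Myr

Start ages (Ma): Calymmian 1600, Stenian 1200, Carboniferous 358.9, Jurassic 201.4.
Ordered oldest to youngest: Calymmian, Stenian, Carboniferous, Jurassic.
Span = 1600 − 145 = 1455 Myr.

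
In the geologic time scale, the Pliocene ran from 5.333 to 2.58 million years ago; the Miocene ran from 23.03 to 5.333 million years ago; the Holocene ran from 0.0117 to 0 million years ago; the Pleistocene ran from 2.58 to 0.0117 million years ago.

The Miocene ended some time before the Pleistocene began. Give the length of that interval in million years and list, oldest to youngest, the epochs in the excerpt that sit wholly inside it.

2.753 million years; Pliocene

End of Miocene = 5.333 Ma; start of Pleistocene = 2.58 Ma.
Gap = 5.333 − 2.58 = 2.753 Myr.
Epochs wholly inside 5.333–2.58 Ma: Pliocene (5.333–2.58).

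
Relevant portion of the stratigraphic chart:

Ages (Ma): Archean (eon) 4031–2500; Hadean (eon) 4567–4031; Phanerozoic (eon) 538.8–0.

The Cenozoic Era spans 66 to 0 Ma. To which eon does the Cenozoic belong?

The Cenozoic (66–0 Ma) lies entirely within 538.8–0 Ma, the Phanerozoic Eon.

Phanerozoic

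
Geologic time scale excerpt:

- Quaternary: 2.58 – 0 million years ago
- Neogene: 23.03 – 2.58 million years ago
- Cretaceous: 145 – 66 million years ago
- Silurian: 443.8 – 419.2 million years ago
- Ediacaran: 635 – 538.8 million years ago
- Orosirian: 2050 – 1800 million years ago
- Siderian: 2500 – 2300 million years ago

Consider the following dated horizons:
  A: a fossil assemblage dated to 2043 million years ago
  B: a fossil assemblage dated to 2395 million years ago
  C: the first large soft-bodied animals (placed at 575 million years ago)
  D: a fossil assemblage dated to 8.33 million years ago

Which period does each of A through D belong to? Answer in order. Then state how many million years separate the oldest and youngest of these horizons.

A — Orosirian; B — Siderian; C — Ediacaran; D — Neogene; span 2386.67 million years

Match each age against the start–end ranges in the excerpt: A = 2043 Ma → Orosirian (2050–1800); B = 2395 Ma → Siderian (2500–2300); C = 575 Ma → Ediacaran (635–538.8); D = 8.33 Ma → Neogene (23.03–2.58).
The largest age is 2395 Ma and the smallest is 8.33 Ma; their difference is 2386.67 Myr.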